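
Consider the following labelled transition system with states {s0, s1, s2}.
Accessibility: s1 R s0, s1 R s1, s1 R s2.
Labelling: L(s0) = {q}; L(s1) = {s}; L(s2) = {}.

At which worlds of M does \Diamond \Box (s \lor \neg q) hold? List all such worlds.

Let φ = \Diamond \Box (s \lor \neg q). Evaluate φ at each world:
  s0 (successors ∅): φ is false.
  s1 (successors {s0, s1, s2}): φ is true.
  s2 (successors ∅): φ is false.
For instance, at s1:
  At s1: \Diamond \Box (s \lor \neg q) requires \Box (s \lor \neg q) at some successor in {s0, s1, s2}.
    \Box (s \lor \neg q) holds at s0, so \Diamond \Box (s \lor \neg q) is true at s1.
      At s0: no accessible worlds, so \Box (s \lor \neg q) holds vacuously.
Satisfying worlds: {s1}

s1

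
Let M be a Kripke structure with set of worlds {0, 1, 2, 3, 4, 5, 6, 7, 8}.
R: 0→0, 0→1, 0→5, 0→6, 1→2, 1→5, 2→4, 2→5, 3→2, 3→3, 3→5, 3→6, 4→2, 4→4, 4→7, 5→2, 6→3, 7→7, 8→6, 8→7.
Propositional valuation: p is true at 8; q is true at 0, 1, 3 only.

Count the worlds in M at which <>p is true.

Let φ = <>p. Evaluate φ at each world:
  0 (successors {0, 1, 5, 6}): φ is false.
  1 (successors {2, 5}): φ is false.
  2 (successors {4, 5}): φ is false.
  3 (successors {2, 3, 5, 6}): φ is false.
  4 (successors {2, 4, 7}): φ is false.
  5 (successors {2}): φ is false.
  6 (successors {3}): φ is false.
  7 (successors {7}): φ is false.
  8 (successors {6, 7}): φ is false.
For instance, at 3:
  At 3: <>p requires p at some successor in {2, 3, 5, 6}.
    At 2: p is false.
    At 3: p is false.
    At 5: p is false.
    At 6: p is false.
  So <>p is false at 3.
Satisfying worlds: none.

0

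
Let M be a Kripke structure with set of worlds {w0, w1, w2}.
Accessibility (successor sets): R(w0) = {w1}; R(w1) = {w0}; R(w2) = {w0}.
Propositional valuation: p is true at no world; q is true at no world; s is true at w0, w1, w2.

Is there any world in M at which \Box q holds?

No

Let φ = \Box q. Evaluate φ at each world:
  w0 (successors {w1}): φ is false.
  w1 (successors {w0}): φ is false.
  w2 (successors {w0}): φ is false.
For instance, at w0:
  At w0: \Box q requires q at every successor {w1}.
    q fails at w1, so \Box q is false at w0.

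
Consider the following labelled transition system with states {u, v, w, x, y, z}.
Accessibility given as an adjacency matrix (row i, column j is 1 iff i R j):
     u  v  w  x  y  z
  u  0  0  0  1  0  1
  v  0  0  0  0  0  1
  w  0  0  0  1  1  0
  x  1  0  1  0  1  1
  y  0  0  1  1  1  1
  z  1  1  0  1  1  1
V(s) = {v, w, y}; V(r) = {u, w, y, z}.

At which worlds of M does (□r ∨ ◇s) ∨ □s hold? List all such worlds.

Recall that □ψ holds at a world iff ψ holds at every accessible world, and ◇ψ holds iff ψ holds at some accessible world.
Let φ = (□r ∨ ◇s) ∨ □s. Evaluate φ at each world:
  u (successors {x, z}): φ is false.
  v (successors {z}): φ is true.
  w (successors {x, y}): φ is true.
  x (successors {u, w, y, z}): φ is true.
  y (successors {w, x, y, z}): φ is true.
  z (successors {u, v, x, y, z}): φ is true.
For instance, at u:
  At u: □r ∨ ◇s is false, □s is false, so (□r ∨ ◇s) ∨ □s is false.
    At u: □r is false, ◇s is false, so □r ∨ ◇s is false.
      At u: □r requires r at every successor {x, z}.
        r fails at x, so □r is false at u.
      At u: ◇s requires s at some successor in {x, z}.
        At x: s is false.
        At z: s is false.
      So ◇s is false at u.
    At u: □s requires s at every successor {x, z}.
      s fails at x, so □s is false at u.
Satisfying worlds: {v, w, x, y, z}

v, w, x, y, z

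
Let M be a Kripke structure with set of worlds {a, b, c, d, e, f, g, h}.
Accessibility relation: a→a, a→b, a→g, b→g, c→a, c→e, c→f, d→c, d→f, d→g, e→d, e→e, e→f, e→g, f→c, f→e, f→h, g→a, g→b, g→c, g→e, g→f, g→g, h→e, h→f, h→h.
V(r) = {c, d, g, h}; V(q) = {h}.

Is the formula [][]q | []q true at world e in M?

At e: [][]q is false, []q is false, so [][]q | []q is false.
  At e: [][]q requires []q at every successor {d, e, f, g}.
    []q fails at d, so [][]q is false at e.
      At d: []q requires q at every successor {c, f, g}.
        q fails at c, so []q is false at d.
  At e: []q requires q at every successor {d, e, f, g}.
    q fails at d, so []q is false at e.

No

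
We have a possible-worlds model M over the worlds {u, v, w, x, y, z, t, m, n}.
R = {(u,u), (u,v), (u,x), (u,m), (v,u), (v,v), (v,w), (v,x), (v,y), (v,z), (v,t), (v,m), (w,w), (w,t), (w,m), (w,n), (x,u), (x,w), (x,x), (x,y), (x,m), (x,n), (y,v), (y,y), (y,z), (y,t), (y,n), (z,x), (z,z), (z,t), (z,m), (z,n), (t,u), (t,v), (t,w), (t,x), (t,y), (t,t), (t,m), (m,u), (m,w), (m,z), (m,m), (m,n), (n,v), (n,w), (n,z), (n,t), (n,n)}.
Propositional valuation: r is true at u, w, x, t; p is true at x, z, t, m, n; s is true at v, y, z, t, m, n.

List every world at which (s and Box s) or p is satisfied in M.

Recall that Box ψ holds at a world iff ψ holds at every accessible world, and Dia ψ holds iff ψ holds at some accessible world.
Let φ = (s and Box s) or p. Evaluate φ at each world:
  u (successors {u, v, x, m}): φ is false.
  v (successors {u, v, w, x, y, z, t, m}): φ is false.
  w (successors {w, t, m, n}): φ is false.
  x (successors {u, w, x, y, m, n}): φ is true.
  y (successors {v, y, z, t, n}): φ is true.
  z (successors {x, z, t, m, n}): φ is true.
  t (successors {u, v, w, x, y, t, m}): φ is true.
  m (successors {u, w, z, m, n}): φ is true.
  n (successors {v, w, z, t, n}): φ is true.
For instance, at u:
  At u: s and Box s is false, p is false, so (s and Box s) or p is false.
    At u: s is false, Box s is false, so s and Box s is false.
      At u: Box s requires s at every successor {u, v, x, m}.
        s fails at u, so Box s is false at u.
Satisfying worlds: {x, y, z, t, m, n}

x, y, z, t, m, n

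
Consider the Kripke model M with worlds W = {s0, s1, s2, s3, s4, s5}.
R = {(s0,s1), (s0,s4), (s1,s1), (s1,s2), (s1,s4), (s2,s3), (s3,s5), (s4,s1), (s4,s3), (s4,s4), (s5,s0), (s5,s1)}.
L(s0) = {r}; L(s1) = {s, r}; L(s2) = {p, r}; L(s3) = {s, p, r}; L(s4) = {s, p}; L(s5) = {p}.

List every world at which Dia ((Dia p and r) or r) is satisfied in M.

s0, s1, s2, s4, s5

Let φ = Dia ((Dia p and r) or r). Evaluate φ at each world:
  s0 (successors {s1, s4}): φ is true.
  s1 (successors {s1, s2, s4}): φ is true.
  s2 (successors {s3}): φ is true.
  s3 (successors {s5}): φ is false.
  s4 (successors {s1, s3, s4}): φ is true.
  s5 (successors {s0, s1}): φ is true.
For instance, at s2:
  At s2: Dia ((Dia p and r) or r) requires (Dia p and r) or r at some successor in {s3}.
    (Dia p and r) or r holds at s3, so Dia ((Dia p and r) or r) is true at s2.
      At s3: Dia p and r is true, r is true, so (Dia p and r) or r is true.
Satisfying worlds: {s0, s1, s2, s4, s5}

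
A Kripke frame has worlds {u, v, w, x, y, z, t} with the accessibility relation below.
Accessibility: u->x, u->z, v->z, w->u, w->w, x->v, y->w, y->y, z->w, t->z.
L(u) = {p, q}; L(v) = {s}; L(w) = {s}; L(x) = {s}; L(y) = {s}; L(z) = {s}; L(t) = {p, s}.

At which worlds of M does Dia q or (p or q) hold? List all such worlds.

Let φ = Dia q or (p or q). Evaluate φ at each world:
  u (successors {x, z}): φ is true.
  v (successors {z}): φ is false.
  w (successors {u, w}): φ is true.
  x (successors {v}): φ is false.
  y (successors {w, y}): φ is false.
  z (successors {w}): φ is false.
  t (successors {z}): φ is true.
For instance, at u:
  At u: Dia q is false, p or q is true, so Dia q or (p or q) is true.
    At u: Dia q requires q at some successor in {x, z}.
      At x: q is false.
      At z: q is false.
    So Dia q is false at u.
Satisfying worlds: {u, w, t}

u, w, t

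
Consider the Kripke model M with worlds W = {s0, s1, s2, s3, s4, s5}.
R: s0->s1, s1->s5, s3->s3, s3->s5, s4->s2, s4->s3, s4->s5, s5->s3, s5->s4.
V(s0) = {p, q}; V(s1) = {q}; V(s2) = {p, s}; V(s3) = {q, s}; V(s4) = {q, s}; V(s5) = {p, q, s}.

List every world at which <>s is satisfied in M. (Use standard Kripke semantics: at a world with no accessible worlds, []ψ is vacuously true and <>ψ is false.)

Let φ = <>s. Evaluate φ at each world:
  s0 (successors {s1}): φ is false.
  s1 (successors {s5}): φ is true.
  s2 (successors ∅): φ is false.
  s3 (successors {s3, s5}): φ is true.
  s4 (successors {s2, s3, s5}): φ is true.
  s5 (successors {s3, s4}): φ is true.
For instance, at s1:
  At s1: <>s requires s at some successor in {s5}.
    s holds at s5, so <>s is true at s1.
Satisfying worlds: {s1, s3, s4, s5}

s1, s3, s4, s5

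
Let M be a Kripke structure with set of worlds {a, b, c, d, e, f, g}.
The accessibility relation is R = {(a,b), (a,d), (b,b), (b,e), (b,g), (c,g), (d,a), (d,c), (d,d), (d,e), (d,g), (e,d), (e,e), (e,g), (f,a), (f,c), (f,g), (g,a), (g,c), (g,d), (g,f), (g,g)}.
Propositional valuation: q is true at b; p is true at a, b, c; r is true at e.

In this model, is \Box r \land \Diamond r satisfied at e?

No

At e: \Box r is false, \Diamond r is true, so \Box r \land \Diamond r is false.
  At e: \Box r requires r at every successor {d, e, g}.
    r fails at d, so \Box r is false at e.
  At e: \Diamond r requires r at some successor in {d, e, g}.
    r holds at e, so \Diamond r is true at e.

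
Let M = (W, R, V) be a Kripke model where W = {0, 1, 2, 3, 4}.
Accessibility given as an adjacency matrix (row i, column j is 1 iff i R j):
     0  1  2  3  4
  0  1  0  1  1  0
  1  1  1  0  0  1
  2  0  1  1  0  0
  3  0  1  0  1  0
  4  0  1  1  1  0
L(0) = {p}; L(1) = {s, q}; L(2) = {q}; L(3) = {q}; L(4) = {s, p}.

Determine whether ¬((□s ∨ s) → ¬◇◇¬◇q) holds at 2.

No

At 2: (□s ∨ s) → ¬◇◇¬◇q is true, so ¬((□s ∨ s) → ¬◇◇¬◇q) is false.
  At 2: □s ∨ s is false, ¬◇◇¬◇q is true, so (□s ∨ s) → ¬◇◇¬◇q is true.
    At 2: □s is false, s is false, so □s ∨ s is false.
      At 2: □s requires s at every successor {1, 2}.
        s fails at 2, so □s is false at 2.
    At 2: ◇◇¬◇q is false, so ¬◇◇¬◇q is true.
      At 2: ◇◇¬◇q requires ◇¬◇q at some successor in {1, 2}.
        At 1: ◇¬◇q is false.
        At 2: ◇¬◇q is false.
      So ◇◇¬◇q is false at 2.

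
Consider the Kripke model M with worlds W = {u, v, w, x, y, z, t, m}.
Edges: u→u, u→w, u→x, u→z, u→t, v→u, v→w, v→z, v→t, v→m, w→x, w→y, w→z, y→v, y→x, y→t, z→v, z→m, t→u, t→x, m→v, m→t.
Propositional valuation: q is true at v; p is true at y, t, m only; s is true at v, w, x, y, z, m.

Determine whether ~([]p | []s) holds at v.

At v: []p | []s is false, so ~([]p | []s) is true.
  At v: []p is false, []s is false, so []p | []s is false.
    At v: []p requires p at every successor {u, w, z, t, m}.
      p fails at u, so []p is false at v.
    At v: []s requires s at every successor {u, w, z, t, m}.
      s fails at u, so []s is false at v.

Yes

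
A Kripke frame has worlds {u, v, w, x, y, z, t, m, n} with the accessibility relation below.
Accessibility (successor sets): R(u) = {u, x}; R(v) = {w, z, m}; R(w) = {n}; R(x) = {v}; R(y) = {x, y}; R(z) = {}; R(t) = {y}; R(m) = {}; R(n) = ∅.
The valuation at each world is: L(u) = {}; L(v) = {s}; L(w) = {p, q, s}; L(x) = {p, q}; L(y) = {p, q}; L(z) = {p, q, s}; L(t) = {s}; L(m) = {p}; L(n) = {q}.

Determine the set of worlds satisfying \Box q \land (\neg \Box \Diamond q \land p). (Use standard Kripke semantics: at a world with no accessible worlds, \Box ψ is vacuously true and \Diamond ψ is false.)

Let φ = \Box q \land (\neg \Box \Diamond q \land p). Evaluate φ at each world:
  u (successors {u, x}): φ is false.
  v (successors {w, z, m}): φ is false.
  w (successors {n}): φ is true.
  x (successors {v}): φ is false.
  y (successors {x, y}): φ is true.
  z (successors ∅): φ is false.
  t (successors {y}): φ is false.
  m (successors ∅): φ is false.
  n (successors ∅): φ is false.
For instance, at x:
  At x: \Box q is false, \neg \Box \Diamond q \land p is false, so \Box q \land (\neg \Box \Diamond q \land p) is false.
    At x: \Box q requires q at every successor {v}.
      q fails at v, so \Box q is false at x.
    At x: \neg \Box \Diamond q is false, p is true, so \neg \Box \Diamond q \land p is false.
      At x: \Box \Diamond q is true, so \neg \Box \Diamond q is false.
Satisfying worlds: {w, y}

w, y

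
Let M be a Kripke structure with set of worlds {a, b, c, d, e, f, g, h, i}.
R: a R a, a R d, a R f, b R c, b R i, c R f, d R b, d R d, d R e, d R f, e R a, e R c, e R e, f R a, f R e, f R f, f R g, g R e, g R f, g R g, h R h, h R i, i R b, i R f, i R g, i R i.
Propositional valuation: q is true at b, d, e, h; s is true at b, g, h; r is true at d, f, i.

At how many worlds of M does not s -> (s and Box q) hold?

Let φ = not s -> (s and Box q). Evaluate φ at each world:
  a (successors {a, d, f}): φ is false.
  b (successors {c, i}): φ is true.
  c (successors {f}): φ is false.
  d (successors {b, d, e, f}): φ is false.
  e (successors {a, c, e}): φ is false.
  f (successors {a, e, f, g}): φ is false.
  g (successors {e, f, g}): φ is true.
  h (successors {h, i}): φ is true.
  i (successors {b, f, g, i}): φ is false.
For instance, at b:
  At b: not s is false, s and Box q is false, so not s -> (s and Box q) is true.
    At b: s is true, Box q is false, so s and Box q is false.
      At b: Box q requires q at every successor {c, i}.
        q fails at c, so Box q is false at b.
Satisfying worlds: {b, g, h}

3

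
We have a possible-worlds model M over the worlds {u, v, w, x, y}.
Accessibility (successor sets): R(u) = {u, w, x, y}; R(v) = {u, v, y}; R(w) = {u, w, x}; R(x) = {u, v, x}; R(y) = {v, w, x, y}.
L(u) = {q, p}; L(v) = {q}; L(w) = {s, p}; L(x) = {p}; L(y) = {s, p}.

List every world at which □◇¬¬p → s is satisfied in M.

w, y

Recall that □ψ holds at a world iff ψ holds at every accessible world, and ◇ψ holds iff ψ holds at some accessible world.
Let φ = □◇¬¬p → s. Evaluate φ at each world:
  u (successors {u, w, x, y}): φ is false.
  v (successors {u, v, y}): φ is false.
  w (successors {u, w, x}): φ is true.
  x (successors {u, v, x}): φ is false.
  y (successors {v, w, x, y}): φ is true.
For instance, at y:
  At y: □◇¬¬p is true, s is true, so □◇¬¬p → s is true.
    At y: □◇¬¬p requires ◇¬¬p at every successor {v, w, x, y}.
      At v: ◇¬¬p is true.
      At w: ◇¬¬p is true.
      At x: ◇¬¬p is true.
      At y: ◇¬¬p is true.
    So □◇¬¬p is true at y.
Satisfying worlds: {w, y}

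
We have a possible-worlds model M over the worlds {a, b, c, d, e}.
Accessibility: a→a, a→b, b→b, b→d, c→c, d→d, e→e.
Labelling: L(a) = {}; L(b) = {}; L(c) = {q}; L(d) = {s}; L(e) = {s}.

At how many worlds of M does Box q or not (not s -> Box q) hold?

3

Let φ = Box q or not (not s -> Box q). Evaluate φ at each world:
  a (successors {a, b}): φ is true.
  b (successors {b, d}): φ is true.
  c (successors {c}): φ is true.
  d (successors {d}): φ is false.
  e (successors {e}): φ is false.
For instance, at d:
  At d: Box q is false, not (not s -> Box q) is false, so Box q or not (not s -> Box q) is false.
    At d: Box q requires q at every successor {d}.
      q fails at d, so Box q is false at d.
    At d: not s -> Box q is true, so not (not s -> Box q) is false.
      At d: not s is false, Box q is false, so not s -> Box q is true.
Satisfying worlds: {a, b, c}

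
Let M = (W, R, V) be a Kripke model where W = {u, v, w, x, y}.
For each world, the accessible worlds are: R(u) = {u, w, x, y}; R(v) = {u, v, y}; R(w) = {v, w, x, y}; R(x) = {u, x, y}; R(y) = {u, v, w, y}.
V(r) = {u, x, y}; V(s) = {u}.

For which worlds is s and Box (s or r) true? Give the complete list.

none

Let φ = s and Box (s or r). Evaluate φ at each world:
  u (successors {u, w, x, y}): φ is false.
  v (successors {u, v, y}): φ is false.
  w (successors {v, w, x, y}): φ is false.
  x (successors {u, x, y}): φ is false.
  y (successors {u, v, w, y}): φ is false.
For instance, at u:
  At u: s is true, Box (s or r) is false, so s and Box (s or r) is false.
    At u: Box (s or r) requires s or r at every successor {u, w, x, y}.
      s or r fails at w, so Box (s or r) is false at u.
Satisfying worlds: none.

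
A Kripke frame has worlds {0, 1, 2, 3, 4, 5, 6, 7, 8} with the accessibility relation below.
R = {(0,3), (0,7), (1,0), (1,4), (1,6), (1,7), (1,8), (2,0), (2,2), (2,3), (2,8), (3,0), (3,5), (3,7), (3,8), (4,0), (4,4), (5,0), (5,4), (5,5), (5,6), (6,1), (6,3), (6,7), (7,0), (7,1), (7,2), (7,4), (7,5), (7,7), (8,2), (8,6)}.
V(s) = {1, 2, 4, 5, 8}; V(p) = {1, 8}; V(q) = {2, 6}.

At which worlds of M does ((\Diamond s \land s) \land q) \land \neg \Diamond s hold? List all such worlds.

none

Let φ = ((\Diamond s \land s) \land q) \land \neg \Diamond s. Evaluate φ at each world:
  0 (successors {3, 7}): φ is false.
  1 (successors {0, 4, 6, 7, 8}): φ is false.
  2 (successors {0, 2, 3, 8}): φ is false.
  3 (successors {0, 5, 7, 8}): φ is false.
  4 (successors {0, 4}): φ is false.
  5 (successors {0, 4, 5, 6}): φ is false.
  6 (successors {1, 3, 7}): φ is false.
  7 (successors {0, 1, 2, 4, 5, 7}): φ is false.
  8 (successors {2, 6}): φ is false.
For instance, at 1:
  At 1: (\Diamond s \land s) \land q is false, \neg \Diamond s is false, so ((\Diamond s \land s) \land q) \land \neg \Diamond s is false.
    At 1: \Diamond s \land s is true, q is false, so (\Diamond s \land s) \land q is false.
      At 1: \Diamond s is true, s is true, so \Diamond s \land s is true.
    At 1: \Diamond s is true, so \neg \Diamond s is false.
      At 1: \Diamond s requires s at some successor in {0, 4, 6, 7, 8}.
        s holds at 4, so \Diamond s is true at 1.
Satisfying worlds: none.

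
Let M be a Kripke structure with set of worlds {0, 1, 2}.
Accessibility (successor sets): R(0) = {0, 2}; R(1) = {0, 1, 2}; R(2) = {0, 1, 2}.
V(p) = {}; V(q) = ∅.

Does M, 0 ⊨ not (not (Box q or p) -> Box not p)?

At 0: not (Box q or p) -> Box not p is true, so not (not (Box q or p) -> Box not p) is false.
  At 0: not (Box q or p) is true, Box not p is true, so not (Box q or p) -> Box not p is true.
    At 0: Box q or p is false, so not (Box q or p) is true.
      At 0: Box q is false, p is false, so Box q or p is false.
    At 0: Box not p requires not p at every successor {0, 2}.
      At 0: not p is true.
      At 2: not p is true.
    So Box not p is true at 0.

No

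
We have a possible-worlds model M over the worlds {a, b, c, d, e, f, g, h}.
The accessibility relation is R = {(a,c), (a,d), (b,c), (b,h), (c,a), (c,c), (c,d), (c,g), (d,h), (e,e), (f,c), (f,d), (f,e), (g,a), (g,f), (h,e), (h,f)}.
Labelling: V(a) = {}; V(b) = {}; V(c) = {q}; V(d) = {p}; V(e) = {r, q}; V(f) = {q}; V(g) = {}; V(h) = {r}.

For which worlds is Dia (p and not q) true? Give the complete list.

Recall that Dia ψ holds at a world iff ψ holds at some accessible world.
Let φ = Dia (p and not q). Evaluate φ at each world:
  a (successors {c, d}): φ is true.
  b (successors {c, h}): φ is false.
  c (successors {a, c, d, g}): φ is true.
  d (successors {h}): φ is false.
  e (successors {e}): φ is false.
  f (successors {c, d, e}): φ is true.
  g (successors {a, f}): φ is false.
  h (successors {e, f}): φ is false.
For instance, at e:
  At e: Dia (p and not q) requires p and not q at some successor in {e}.
    At e: p and not q is false.
  So Dia (p and not q) is false at e.
Satisfying worlds: {a, c, f}

a, c, f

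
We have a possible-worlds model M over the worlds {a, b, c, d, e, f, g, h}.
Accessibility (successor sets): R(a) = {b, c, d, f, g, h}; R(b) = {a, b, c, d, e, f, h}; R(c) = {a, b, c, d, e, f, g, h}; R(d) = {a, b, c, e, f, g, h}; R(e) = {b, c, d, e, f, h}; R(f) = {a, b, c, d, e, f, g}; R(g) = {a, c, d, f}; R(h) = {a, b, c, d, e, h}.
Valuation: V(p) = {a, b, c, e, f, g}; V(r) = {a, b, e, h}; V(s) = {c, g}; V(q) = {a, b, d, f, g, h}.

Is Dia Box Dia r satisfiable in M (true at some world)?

Yes

Recall that Box ψ holds at a world iff ψ holds at every accessible world, and Dia ψ holds iff ψ holds at some accessible world.
Let φ = Dia Box Dia r. Evaluate φ at each world:
  a (successors {b, c, d, f, g, h}): φ is true.
  b (successors {a, b, c, d, e, f, h}): φ is true.
  c (successors {a, b, c, d, e, f, g, h}): φ is true.
  d (successors {a, b, c, e, f, g, h}): φ is true.
  e (successors {b, c, d, e, f, h}): φ is true.
  f (successors {a, b, c, d, e, f, g}): φ is true.
  g (successors {a, c, d, f}): φ is true.
  h (successors {a, b, c, d, e, h}): φ is true.
Detail at a (witness):
  At a: Dia Box Dia r requires Box Dia r at some successor in {b, c, d, f, g, h}.
    Box Dia r holds at b, so Dia Box Dia r is true at a.
      At b: Box Dia r requires Dia r at every successor {a, b, c, d, e, f, h}.
        At a: Dia r is true.
        At b: Dia r is true.
        At c: Dia r is true.
        At d: Dia r is true.
        At e: Dia r is true.
        At f: Dia r is true.
        At h: Dia r is true.
      So Box Dia r is true at b.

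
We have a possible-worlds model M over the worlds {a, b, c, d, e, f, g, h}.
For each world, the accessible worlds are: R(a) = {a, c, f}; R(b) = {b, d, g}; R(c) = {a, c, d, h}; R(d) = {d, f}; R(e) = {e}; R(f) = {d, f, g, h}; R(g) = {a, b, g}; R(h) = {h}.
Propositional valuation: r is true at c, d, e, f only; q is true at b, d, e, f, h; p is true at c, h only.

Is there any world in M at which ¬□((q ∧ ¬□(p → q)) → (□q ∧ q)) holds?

No

Recall that □ψ holds at a world iff ψ holds at every accessible world, and ◇ψ holds iff ψ holds at some accessible world.
Let φ = ¬□((q ∧ ¬□(p → q)) → (□q ∧ q)). Evaluate φ at each world:
  a (successors {a, c, f}): φ is false.
  b (successors {b, d, g}): φ is false.
  c (successors {a, c, d, h}): φ is false.
  d (successors {d, f}): φ is false.
  e (successors {e}): φ is false.
  f (successors {d, f, g, h}): φ is false.
  g (successors {a, b, g}): φ is false.
  h (successors {h}): φ is false.
For instance, at c:
  At c: □((q ∧ ¬□(p → q)) → (□q ∧ q)) is true, so ¬□((q ∧ ¬□(p → q)) → (□q ∧ q)) is false.
    At c: □((q ∧ ¬□(p → q)) → (□q ∧ q)) requires (q ∧ ¬□(p → q)) → (□q ∧ q) at every successor {a, c, d, h}.
      At a: (q ∧ ¬□(p → q)) → (□q ∧ q) is true.
      At c: (q ∧ ¬□(p → q)) → (□q ∧ q) is true.
      At d: (q ∧ ¬□(p → q)) → (□q ∧ q) is true.
      At h: (q ∧ ¬□(p → q)) → (□q ∧ q) is true.
    So □((q ∧ ¬□(p → q)) → (□q ∧ q)) is true at c.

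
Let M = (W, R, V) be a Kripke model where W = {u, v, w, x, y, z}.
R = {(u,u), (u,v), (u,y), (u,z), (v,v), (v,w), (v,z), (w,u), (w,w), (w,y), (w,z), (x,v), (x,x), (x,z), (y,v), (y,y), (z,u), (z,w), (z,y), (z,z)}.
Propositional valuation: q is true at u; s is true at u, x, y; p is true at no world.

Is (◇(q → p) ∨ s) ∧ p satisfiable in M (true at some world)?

No

Recall that ◇ψ holds at a world iff ψ holds at some accessible world.
Let φ = (◇(q → p) ∨ s) ∧ p. Evaluate φ at each world:
  u (successors {u, v, y, z}): φ is false.
  v (successors {v, w, z}): φ is false.
  w (successors {u, w, y, z}): φ is false.
  x (successors {v, x, z}): φ is false.
  y (successors {v, y}): φ is false.
  z (successors {u, w, y, z}): φ is false.
For instance, at z:
  At z: ◇(q → p) ∨ s is true, p is false, so (◇(q → p) ∨ s) ∧ p is false.
    At z: ◇(q → p) is true, s is false, so ◇(q → p) ∨ s is true.
      At z: ◇(q → p) requires q → p at some successor in {u, w, y, z}.
        q → p holds at w, so ◇(q → p) is true at z.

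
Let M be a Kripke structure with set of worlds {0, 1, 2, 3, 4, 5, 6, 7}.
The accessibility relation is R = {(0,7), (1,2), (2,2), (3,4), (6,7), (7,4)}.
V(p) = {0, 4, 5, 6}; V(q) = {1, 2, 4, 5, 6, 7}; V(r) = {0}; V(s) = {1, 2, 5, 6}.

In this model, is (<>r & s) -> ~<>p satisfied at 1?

At 1: <>r & s is false, ~<>p is true, so (<>r & s) -> ~<>p is true.
  At 1: <>r is false, s is true, so <>r & s is false.
    At 1: <>r requires r at some successor in {2}.
      At 2: r is false.
    So <>r is false at 1.
  At 1: <>p is false, so ~<>p is true.
    At 1: <>p requires p at some successor in {2}.
      At 2: p is false.
    So <>p is false at 1.

Yes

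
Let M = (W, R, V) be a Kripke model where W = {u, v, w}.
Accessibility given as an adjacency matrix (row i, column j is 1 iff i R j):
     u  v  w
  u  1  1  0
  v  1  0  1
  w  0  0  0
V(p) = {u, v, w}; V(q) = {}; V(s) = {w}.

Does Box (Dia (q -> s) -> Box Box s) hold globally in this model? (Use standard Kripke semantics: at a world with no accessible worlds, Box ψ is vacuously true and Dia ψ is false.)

No

Recall that Box ψ holds at a world iff ψ holds at every accessible world, and Dia ψ holds iff ψ holds at some accessible world.
Let φ = Box (Dia (q -> s) -> Box Box s). Evaluate φ at each world:
  u (successors {u, v}): φ is false.
  v (successors {u, w}): φ is false.
  w (successors ∅): φ is true.
Detail at u (counterexample):
  At u: Box (Dia (q -> s) -> Box Box s) requires Dia (q -> s) -> Box Box s at every successor {u, v}.
    Dia (q -> s) -> Box Box s fails at u, so Box (Dia (q -> s) -> Box Box s) is false at u.
      At u: Dia (q -> s) is true, Box Box s is false, so Dia (q -> s) -> Box Box s is false.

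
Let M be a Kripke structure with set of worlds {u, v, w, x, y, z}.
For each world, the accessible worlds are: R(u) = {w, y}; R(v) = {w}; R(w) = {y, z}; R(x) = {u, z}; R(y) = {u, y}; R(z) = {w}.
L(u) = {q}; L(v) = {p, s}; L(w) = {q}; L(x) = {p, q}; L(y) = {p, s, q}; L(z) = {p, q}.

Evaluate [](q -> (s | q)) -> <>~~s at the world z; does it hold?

No

At z: [](q -> (s | q)) is true, <>~~s is false, so [](q -> (s | q)) -> <>~~s is false.
  At z: [](q -> (s | q)) requires q -> (s | q) at every successor {w}.
    At w: q -> (s | q) is true.
  So [](q -> (s | q)) is true at z.
  At z: <>~~s requires ~~s at some successor in {w}.
    At w: ~~s is false.
  So <>~~s is false at z.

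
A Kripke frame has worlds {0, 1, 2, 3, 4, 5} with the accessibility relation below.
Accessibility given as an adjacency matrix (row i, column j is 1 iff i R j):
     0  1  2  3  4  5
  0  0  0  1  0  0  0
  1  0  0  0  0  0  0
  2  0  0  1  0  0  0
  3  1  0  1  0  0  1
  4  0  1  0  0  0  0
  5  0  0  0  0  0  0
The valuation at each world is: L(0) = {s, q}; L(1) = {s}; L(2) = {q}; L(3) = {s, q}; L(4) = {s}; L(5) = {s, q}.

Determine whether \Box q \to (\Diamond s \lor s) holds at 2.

Recall that \Box ψ holds at a world iff ψ holds at every accessible world, and \Diamond ψ holds iff ψ holds at some accessible world.
At 2: \Box q is true, \Diamond s \lor s is false, so \Box q \to (\Diamond s \lor s) is false.
  At 2: \Box q requires q at every successor {2}.
    At 2: q is true.
  So \Box q is true at 2.
  At 2: \Diamond s is false, s is false, so \Diamond s \lor s is false.
    At 2: \Diamond s requires s at some successor in {2}.
      At 2: s is false.
    So \Diamond s is false at 2.

No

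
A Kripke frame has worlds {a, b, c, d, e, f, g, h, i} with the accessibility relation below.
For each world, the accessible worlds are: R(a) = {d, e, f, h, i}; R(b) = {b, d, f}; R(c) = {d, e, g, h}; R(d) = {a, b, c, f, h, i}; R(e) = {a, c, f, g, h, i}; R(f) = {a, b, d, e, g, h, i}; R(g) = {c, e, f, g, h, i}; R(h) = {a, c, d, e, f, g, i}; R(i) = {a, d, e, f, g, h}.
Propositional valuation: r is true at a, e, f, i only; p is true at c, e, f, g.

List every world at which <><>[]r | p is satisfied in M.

c, e, f, g

Let φ = <><>[]r | p. Evaluate φ at each world:
  a (successors {d, e, f, h, i}): φ is false.
  b (successors {b, d, f}): φ is false.
  c (successors {d, e, g, h}): φ is true.
  d (successors {a, b, c, f, h, i}): φ is false.
  e (successors {a, c, f, g, h, i}): φ is true.
  f (successors {a, b, d, e, g, h, i}): φ is true.
  g (successors {c, e, f, g, h, i}): φ is true.
  h (successors {a, c, d, e, f, g, i}): φ is false.
  i (successors {a, d, e, f, g, h}): φ is false.
For instance, at d:
  At d: <><>[]r is false, p is false, so <><>[]r | p is false.
    At d: <><>[]r requires <>[]r at some successor in {a, b, c, f, h, i}.
      At a: <>[]r is false.
      At b: <>[]r is false.
      At c: <>[]r is false.
      At f: <>[]r is false.
      At h: <>[]r is false.
      At i: <>[]r is false.
    So <><>[]r is false at d.
Satisfying worlds: {c, e, f, g}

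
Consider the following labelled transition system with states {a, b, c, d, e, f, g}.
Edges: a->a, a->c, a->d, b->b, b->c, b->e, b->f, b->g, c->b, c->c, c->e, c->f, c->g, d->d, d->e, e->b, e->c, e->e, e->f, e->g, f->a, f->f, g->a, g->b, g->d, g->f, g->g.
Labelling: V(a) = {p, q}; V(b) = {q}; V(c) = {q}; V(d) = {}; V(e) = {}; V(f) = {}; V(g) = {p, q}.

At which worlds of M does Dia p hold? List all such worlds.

a, b, c, e, f, g

Let φ = Dia p. Evaluate φ at each world:
  a (successors {a, c, d}): φ is true.
  b (successors {b, c, e, f, g}): φ is true.
  c (successors {b, c, e, f, g}): φ is true.
  d (successors {d, e}): φ is false.
  e (successors {b, c, e, f, g}): φ is true.
  f (successors {a, f}): φ is true.
  g (successors {a, b, d, f, g}): φ is true.
For instance, at a:
  At a: Dia p requires p at some successor in {a, c, d}.
    p holds at a, so Dia p is true at a.
Satisfying worlds: {a, b, c, e, f, g}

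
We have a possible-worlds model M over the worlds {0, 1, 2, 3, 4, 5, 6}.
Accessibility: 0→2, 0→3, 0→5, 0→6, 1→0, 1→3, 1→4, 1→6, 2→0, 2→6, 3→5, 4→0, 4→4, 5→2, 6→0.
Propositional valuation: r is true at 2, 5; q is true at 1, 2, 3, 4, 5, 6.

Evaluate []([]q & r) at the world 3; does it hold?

At 3: []([]q & r) requires []q & r at every successor {5}.
    At 5: []q is true, r is true, so []q & r is true.
      At 5: []q requires q at every successor {2}.
        At 2: q is true.
      So []q is true at 5.
So []([]q & r) is true at 3.

Yes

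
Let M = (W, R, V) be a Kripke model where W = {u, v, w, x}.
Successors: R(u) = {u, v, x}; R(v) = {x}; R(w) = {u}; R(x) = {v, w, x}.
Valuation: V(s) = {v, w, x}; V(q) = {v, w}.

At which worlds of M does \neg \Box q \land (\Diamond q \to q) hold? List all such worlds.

v, w

Let φ = \neg \Box q \land (\Diamond q \to q). Evaluate φ at each world:
  u (successors {u, v, x}): φ is false.
  v (successors {x}): φ is true.
  w (successors {u}): φ is true.
  x (successors {v, w, x}): φ is false.
For instance, at u:
  At u: \neg \Box q is true, \Diamond q \to q is false, so \neg \Box q \land (\Diamond q \to q) is false.
    At u: \Box q is false, so \neg \Box q is true.
      At u: \Box q requires q at every successor {u, v, x}.
        q fails at u, so \Box q is false at u.
    At u: \Diamond q is true, q is false, so \Diamond q \to q is false.
      At u: \Diamond q requires q at some successor in {u, v, x}.
        q holds at v, so \Diamond q is true at u.
Satisfying worlds: {v, w}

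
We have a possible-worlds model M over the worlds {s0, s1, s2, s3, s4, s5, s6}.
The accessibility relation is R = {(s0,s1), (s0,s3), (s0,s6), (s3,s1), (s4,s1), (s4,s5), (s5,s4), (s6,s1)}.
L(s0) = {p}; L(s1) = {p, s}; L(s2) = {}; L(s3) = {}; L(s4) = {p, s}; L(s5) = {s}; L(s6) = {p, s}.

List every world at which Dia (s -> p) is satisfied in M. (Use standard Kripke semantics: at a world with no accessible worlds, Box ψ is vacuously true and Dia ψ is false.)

Recall that Dia ψ holds at a world iff ψ holds at some accessible world.
Let φ = Dia (s -> p). Evaluate φ at each world:
  s0 (successors {s1, s3, s6}): φ is true.
  s1 (successors ∅): φ is false.
  s2 (successors ∅): φ is false.
  s3 (successors {s1}): φ is true.
  s4 (successors {s1, s5}): φ is true.
  s5 (successors {s4}): φ is true.
  s6 (successors {s1}): φ is true.
For instance, at s4:
  At s4: Dia (s -> p) requires s -> p at some successor in {s1, s5}.
    s -> p holds at s1, so Dia (s -> p) is true at s4.
Satisfying worlds: {s0, s3, s4, s5, s6}

s0, s3, s4, s5, s6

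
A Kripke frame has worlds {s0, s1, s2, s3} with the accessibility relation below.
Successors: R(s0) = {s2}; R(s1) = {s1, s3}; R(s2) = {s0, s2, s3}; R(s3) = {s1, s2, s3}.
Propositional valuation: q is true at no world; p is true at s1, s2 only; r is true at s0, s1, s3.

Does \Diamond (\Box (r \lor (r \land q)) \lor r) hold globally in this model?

No

Recall that \Box ψ holds at a world iff ψ holds at every accessible world, and \Diamond ψ holds iff ψ holds at some accessible world.
Let φ = \Diamond (\Box (r \lor (r \land q)) \lor r). Evaluate φ at each world:
  s0 (successors {s2}): φ is false.
  s1 (successors {s1, s3}): φ is true.
  s2 (successors {s0, s2, s3}): φ is true.
  s3 (successors {s1, s2, s3}): φ is true.
Detail at s0 (counterexample):
  At s0: \Diamond (\Box (r \lor (r \land q)) \lor r) requires \Box (r \lor (r \land q)) \lor r at some successor in {s2}.
    At s2: \Box (r \lor (r \land q)) \lor r is false.
  So \Diamond (\Box (r \lor (r \land q)) \lor r) is false at s0.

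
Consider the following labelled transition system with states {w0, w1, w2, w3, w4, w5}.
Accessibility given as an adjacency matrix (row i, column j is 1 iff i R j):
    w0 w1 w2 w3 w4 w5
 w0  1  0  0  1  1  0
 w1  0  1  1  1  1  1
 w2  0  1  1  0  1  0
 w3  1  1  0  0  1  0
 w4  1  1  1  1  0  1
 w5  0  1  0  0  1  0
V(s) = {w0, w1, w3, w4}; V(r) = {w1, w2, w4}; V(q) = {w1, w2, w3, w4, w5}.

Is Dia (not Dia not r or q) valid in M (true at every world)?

Yes

Let φ = Dia (not Dia not r or q). Evaluate φ at each world:
  w0 (successors {w0, w3, w4}): φ is true.
  w1 (successors {w1, w2, w3, w4, w5}): φ is true.
  w2 (successors {w1, w2, w4}): φ is true.
  w3 (successors {w0, w1, w4}): φ is true.
  w4 (successors {w0, w1, w2, w3, w5}): φ is true.
  w5 (successors {w1, w4}): φ is true.
For instance, at w2:
  At w2: Dia (not Dia not r or q) requires not Dia not r or q at some successor in {w1, w2, w4}.
    not Dia not r or q holds at w1, so Dia (not Dia not r or q) is true at w2.
      At w1: not Dia not r is false, q is true, so not Dia not r or q is true.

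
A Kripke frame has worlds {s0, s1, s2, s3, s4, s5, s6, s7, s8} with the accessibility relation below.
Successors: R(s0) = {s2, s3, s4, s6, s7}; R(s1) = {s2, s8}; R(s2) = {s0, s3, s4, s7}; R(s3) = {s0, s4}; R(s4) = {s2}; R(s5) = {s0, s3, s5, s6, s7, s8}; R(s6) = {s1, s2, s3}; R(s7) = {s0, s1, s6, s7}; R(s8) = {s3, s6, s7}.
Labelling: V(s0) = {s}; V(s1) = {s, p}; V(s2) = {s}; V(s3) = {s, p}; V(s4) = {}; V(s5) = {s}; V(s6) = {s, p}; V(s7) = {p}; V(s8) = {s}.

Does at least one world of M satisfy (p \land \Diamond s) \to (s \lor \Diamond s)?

Recall that \Diamond ψ holds at a world iff ψ holds at some accessible world.
Let φ = (p \land \Diamond s) \to (s \lor \Diamond s). Evaluate φ at each world:
  s0 (successors {s2, s3, s4, s6, s7}): φ is true.
  s1 (successors {s2, s8}): φ is true.
  s2 (successors {s0, s3, s4, s7}): φ is true.
  s3 (successors {s0, s4}): φ is true.
  s4 (successors {s2}): φ is true.
  s5 (successors {s0, s3, s5, s6, s7, s8}): φ is true.
  s6 (successors {s1, s2, s3}): φ is true.
  s7 (successors {s0, s1, s6, s7}): φ is true.
  s8 (successors {s3, s6, s7}): φ is true.
Detail at s0 (witness):
  At s0: p \land \Diamond s is false, s \lor \Diamond s is true, so (p \land \Diamond s) \to (s \lor \Diamond s) is true.
    At s0: p is false, \Diamond s is true, so p \land \Diamond s is false.
      At s0: \Diamond s requires s at some successor in {s2, s3, s4, s6, s7}.
        s holds at s2, so \Diamond s is true at s0.
    At s0: s is true, \Diamond s is true, so s \lor \Diamond s is true.
      At s0: \Diamond s requires s at some successor in {s2, s3, s4, s6, s7}.
        s holds at s2, so \Diamond s is true at s0.

Yes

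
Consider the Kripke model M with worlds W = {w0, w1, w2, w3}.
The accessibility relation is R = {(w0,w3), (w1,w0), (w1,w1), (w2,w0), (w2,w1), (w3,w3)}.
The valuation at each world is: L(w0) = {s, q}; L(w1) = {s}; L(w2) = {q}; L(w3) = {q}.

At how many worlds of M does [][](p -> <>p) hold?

Recall that []ψ holds at a world iff ψ holds at every accessible world, and <>ψ holds iff ψ holds at some accessible world.
Let φ = [][](p -> <>p). Evaluate φ at each world:
  w0 (successors {w3}): φ is true.
  w1 (successors {w0, w1}): φ is true.
  w2 (successors {w0, w1}): φ is true.
  w3 (successors {w3}): φ is true.
For instance, at w0:
  At w0: [][](p -> <>p) requires [](p -> <>p) at every successor {w3}.
      At w3: [](p -> <>p) requires p -> <>p at every successor {w3}.
        At w3: p -> <>p is true.
      So [](p -> <>p) is true at w3.
  So [][](p -> <>p) is true at w0.
Satisfying worlds: {w0, w1, w2, w3}

4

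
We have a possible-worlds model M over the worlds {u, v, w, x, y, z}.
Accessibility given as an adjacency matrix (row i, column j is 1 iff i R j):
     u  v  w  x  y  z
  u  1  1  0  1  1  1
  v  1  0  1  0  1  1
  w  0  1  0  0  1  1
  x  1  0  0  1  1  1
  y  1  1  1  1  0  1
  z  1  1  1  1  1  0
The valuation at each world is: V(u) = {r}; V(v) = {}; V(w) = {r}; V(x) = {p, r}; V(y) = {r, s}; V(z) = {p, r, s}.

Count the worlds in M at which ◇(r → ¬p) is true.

6

Recall that ◇ψ holds at a world iff ψ holds at some accessible world.
Let φ = ◇(r → ¬p). Evaluate φ at each world:
  u (successors {u, v, x, y, z}): φ is true.
  v (successors {u, w, y, z}): φ is true.
  w (successors {v, y, z}): φ is true.
  x (successors {u, x, y, z}): φ is true.
  y (successors {u, v, w, x, z}): φ is true.
  z (successors {u, v, w, x, y}): φ is true.
For instance, at u:
  At u: ◇(r → ¬p) requires r → ¬p at some successor in {u, v, x, y, z}.
    r → ¬p holds at u, so ◇(r → ¬p) is true at u.
Satisfying worlds: {u, v, w, x, y, z}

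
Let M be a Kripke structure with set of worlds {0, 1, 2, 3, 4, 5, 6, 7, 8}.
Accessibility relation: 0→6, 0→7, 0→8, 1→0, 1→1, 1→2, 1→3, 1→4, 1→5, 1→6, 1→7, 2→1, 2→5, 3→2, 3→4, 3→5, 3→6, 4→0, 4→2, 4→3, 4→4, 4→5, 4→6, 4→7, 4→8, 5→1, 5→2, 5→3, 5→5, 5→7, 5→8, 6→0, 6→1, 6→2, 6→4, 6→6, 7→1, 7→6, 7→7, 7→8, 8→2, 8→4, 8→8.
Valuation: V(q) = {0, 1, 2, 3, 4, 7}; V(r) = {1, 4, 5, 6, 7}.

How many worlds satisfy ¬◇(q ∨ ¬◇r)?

0

Recall that ◇ψ holds at a world iff ψ holds at some accessible world.
Let φ = ¬◇(q ∨ ¬◇r). Evaluate φ at each world:
  0 (successors {6, 7, 8}): φ is false.
  1 (successors {0, 1, 2, 3, 4, 5, 6, 7}): φ is false.
  2 (successors {1, 5}): φ is false.
  3 (successors {2, 4, 5, 6}): φ is false.
  4 (successors {0, 2, 3, 4, 5, 6, 7, 8}): φ is false.
  5 (successors {1, 2, 3, 5, 7, 8}): φ is false.
  6 (successors {0, 1, 2, 4, 6}): φ is false.
  7 (successors {1, 6, 7, 8}): φ is false.
  8 (successors {2, 4, 8}): φ is false.
For instance, at 8:
  At 8: ◇(q ∨ ¬◇r) is true, so ¬◇(q ∨ ¬◇r) is false.
    At 8: ◇(q ∨ ¬◇r) requires q ∨ ¬◇r at some successor in {2, 4, 8}.
      q ∨ ¬◇r holds at 2, so ◇(q ∨ ¬◇r) is true at 8.
Satisfying worlds: none.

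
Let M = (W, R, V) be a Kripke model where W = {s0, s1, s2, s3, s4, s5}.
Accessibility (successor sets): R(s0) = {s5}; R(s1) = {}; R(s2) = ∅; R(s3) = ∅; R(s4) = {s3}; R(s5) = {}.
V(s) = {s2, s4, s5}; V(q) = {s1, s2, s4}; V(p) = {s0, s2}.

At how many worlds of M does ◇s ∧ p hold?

Let φ = ◇s ∧ p. Evaluate φ at each world:
  s0 (successors {s5}): φ is true.
  s1 (successors ∅): φ is false.
  s2 (successors ∅): φ is false.
  s3 (successors ∅): φ is false.
  s4 (successors {s3}): φ is false.
  s5 (successors ∅): φ is false.
For instance, at s0:
  At s0: ◇s is true, p is true, so ◇s ∧ p is true.
    At s0: ◇s requires s at some successor in {s5}.
      s holds at s5, so ◇s is true at s0.
Satisfying worlds: {s0}

1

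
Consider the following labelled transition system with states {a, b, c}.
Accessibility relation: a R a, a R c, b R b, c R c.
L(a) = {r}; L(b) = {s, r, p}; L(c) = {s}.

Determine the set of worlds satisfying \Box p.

b

Let φ = \Box p. Evaluate φ at each world:
  a (successors {a, c}): φ is false.
  b (successors {b}): φ is true.
  c (successors {c}): φ is false.
For instance, at b:
  At b: \Box p requires p at every successor {b}.
    At b: p is true.
  So \Box p is true at b.
Satisfying worlds: {b}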